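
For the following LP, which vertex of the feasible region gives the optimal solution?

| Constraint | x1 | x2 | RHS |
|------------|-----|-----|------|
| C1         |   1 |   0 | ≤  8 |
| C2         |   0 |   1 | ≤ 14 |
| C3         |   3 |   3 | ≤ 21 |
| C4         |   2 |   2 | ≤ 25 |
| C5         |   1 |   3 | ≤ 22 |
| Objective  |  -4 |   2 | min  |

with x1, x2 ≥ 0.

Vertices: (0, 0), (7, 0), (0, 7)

Evaluate the objective at each vertex of the feasible region:
  z(0, 0) = 0
  z(7, 0) = -28  ←
  z(0, 7) = 14
The minimum is at x1 = 7, x2 = 0.

(7, 0)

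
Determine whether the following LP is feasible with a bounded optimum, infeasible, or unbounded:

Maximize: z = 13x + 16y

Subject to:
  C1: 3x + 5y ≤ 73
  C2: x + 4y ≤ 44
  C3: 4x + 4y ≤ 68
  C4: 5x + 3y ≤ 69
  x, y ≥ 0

Feasible with a bounded optimal solution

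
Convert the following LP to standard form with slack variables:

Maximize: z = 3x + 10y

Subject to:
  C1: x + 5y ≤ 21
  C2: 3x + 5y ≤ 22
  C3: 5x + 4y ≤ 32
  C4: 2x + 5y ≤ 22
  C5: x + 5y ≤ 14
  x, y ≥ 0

max z = 3x + 10y

s.t.
  x + 5y + s1 = 21
  3x + 5y + s2 = 22
  5x + 4y + s3 = 32
  2x + 5y + s4 = 22
  x + 5y + s5 = 14
  x, y, s1, s2, s3, s4, s5 ≥ 0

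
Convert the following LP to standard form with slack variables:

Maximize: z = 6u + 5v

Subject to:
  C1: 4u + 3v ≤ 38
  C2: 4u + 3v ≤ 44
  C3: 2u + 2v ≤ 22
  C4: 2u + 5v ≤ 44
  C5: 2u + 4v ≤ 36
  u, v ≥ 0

max z = 6u + 5v

s.t.
  4u + 3v + s1 = 38
  4u + 3v + s2 = 44
  2u + 2v + s3 = 22
  2u + 5v + s4 = 44
  2u + 4v + s5 = 36
  u, v, s1, s2, s3, s4, s5 ≥ 0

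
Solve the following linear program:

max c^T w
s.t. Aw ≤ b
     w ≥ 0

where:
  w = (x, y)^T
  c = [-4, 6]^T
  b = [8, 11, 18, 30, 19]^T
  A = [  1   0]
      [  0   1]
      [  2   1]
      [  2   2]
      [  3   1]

Evaluate the objective at each vertex of the feasible region:
  z(0, 0) = 0
  z(6.333, 0) = -25.33
  z(2.667, 11) = 55.33
  z(0, 11) = 66  ←
The maximum is at x = 0, y = 11.

x = 0, y = 11, z = 66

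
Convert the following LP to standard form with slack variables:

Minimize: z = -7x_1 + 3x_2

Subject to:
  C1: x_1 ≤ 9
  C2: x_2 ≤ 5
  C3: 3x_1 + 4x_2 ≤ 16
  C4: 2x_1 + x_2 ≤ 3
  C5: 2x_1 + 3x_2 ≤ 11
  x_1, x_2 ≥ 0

min z = -7x_1 + 3x_2

s.t.
  x_1 + s1 = 9
  x_2 + s2 = 5
  3x_1 + 4x_2 + s3 = 16
  2x_1 + x_2 + s4 = 3
  2x_1 + 3x_2 + s5 = 11
  x_1, x_2, s1, s2, s3, s4, s5 ≥ 0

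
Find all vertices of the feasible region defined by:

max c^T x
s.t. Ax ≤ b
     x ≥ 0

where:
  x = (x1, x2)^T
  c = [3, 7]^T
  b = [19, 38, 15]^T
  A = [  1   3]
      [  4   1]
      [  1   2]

(0, 0), (9.5, 0), (8.714, 3.143), (7, 4), (0, 6.333)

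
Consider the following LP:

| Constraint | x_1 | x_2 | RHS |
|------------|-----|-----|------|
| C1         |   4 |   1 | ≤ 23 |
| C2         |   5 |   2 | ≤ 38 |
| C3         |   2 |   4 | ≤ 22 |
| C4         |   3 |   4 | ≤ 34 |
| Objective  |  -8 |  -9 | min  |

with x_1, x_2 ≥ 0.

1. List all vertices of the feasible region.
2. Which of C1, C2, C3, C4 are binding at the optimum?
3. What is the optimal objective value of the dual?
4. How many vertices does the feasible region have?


1. (0, 0), (5.75, 0), (5, 3), (0, 5.5)
2. C1, C3
3. -67
4. 4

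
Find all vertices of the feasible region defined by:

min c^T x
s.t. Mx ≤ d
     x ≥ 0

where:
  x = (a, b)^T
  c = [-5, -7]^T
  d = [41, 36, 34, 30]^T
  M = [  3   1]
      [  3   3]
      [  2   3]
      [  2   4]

(0, 0), (12, 0), (9, 3), (0, 7.5)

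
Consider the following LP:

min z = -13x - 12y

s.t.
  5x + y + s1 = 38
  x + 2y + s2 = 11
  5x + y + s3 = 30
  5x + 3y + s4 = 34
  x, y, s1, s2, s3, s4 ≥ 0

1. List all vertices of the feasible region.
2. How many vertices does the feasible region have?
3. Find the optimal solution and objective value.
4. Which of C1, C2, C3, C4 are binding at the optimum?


1. (0, 0), (6, 0), (5.6, 2), (5, 3), (0, 5.5)
2. 5
3. x = 5, y = 3, z = -101
4. C2, C4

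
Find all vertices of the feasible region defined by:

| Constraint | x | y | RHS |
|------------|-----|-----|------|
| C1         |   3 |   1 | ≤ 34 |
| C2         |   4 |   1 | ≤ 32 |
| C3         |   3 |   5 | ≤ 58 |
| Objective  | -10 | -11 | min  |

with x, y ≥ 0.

(0, 0), (8, 0), (6, 8), (0, 11.6)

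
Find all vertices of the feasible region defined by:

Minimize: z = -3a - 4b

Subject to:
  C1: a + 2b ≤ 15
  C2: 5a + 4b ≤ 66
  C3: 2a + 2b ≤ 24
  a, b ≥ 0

(0, 0), (12, 0), (9, 3), (0, 7.5)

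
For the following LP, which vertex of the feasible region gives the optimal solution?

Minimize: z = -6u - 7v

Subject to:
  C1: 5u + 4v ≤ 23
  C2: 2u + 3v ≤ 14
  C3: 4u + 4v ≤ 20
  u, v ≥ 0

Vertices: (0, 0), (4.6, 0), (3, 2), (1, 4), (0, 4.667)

Evaluate the objective at each vertex of the feasible region:
  z(0, 0) = 0
  z(4.6, 0) = -27.6
  z(3, 2) = -32
  z(1, 4) = -34  ←
  z(0, 4.667) = -32.67
The minimum is at u = 1, v = 4.

(1, 4)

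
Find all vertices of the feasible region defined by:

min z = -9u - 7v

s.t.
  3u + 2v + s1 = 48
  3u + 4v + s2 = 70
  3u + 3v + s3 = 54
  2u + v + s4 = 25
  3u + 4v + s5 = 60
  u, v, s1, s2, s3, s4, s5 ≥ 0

(0, 0), (12.5, 0), (8, 9), (0, 15)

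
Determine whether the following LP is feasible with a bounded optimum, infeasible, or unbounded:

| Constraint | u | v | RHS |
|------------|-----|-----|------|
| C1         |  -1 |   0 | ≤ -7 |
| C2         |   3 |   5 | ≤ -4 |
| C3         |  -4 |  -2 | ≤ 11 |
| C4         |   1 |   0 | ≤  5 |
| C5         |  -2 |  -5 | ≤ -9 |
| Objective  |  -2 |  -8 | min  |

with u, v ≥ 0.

Infeasible (no feasible solution exists)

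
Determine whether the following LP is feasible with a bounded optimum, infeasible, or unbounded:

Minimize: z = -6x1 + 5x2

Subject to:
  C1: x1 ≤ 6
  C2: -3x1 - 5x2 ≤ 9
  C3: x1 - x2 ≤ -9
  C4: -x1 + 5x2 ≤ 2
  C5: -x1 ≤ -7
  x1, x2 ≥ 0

Infeasible (no feasible solution exists)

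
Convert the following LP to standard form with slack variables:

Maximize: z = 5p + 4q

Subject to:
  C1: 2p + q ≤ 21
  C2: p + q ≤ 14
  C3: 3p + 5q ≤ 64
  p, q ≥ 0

max z = 5p + 4q

s.t.
  2p + q + s1 = 21
  p + q + s2 = 14
  3p + 5q + s3 = 64
  p, q, s1, s2, s3 ≥ 0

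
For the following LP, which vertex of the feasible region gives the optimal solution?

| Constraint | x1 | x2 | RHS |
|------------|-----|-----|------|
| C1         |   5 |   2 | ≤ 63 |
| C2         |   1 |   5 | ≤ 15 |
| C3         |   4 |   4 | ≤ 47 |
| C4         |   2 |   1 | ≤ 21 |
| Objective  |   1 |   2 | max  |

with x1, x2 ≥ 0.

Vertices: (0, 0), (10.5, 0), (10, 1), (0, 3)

Evaluate the objective at each vertex of the feasible region:
  z(0, 0) = 0
  z(10.5, 0) = 10.5
  z(10, 1) = 12  ←
  z(0, 3) = 6
The maximum is at x1 = 10, x2 = 1.

(10, 1)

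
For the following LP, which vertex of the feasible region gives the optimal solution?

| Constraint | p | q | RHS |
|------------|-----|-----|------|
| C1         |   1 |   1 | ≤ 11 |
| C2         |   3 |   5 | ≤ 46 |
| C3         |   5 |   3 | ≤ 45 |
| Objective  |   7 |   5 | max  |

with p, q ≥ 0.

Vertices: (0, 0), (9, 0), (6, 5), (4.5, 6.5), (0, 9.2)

Evaluate the objective at each vertex of the feasible region:
  z(0, 0) = 0
  z(9, 0) = 63
  z(6, 5) = 67  ←
  z(4.5, 6.5) = 64
  z(0, 9.2) = 46
The maximum is at p = 6, q = 5.

(6, 5)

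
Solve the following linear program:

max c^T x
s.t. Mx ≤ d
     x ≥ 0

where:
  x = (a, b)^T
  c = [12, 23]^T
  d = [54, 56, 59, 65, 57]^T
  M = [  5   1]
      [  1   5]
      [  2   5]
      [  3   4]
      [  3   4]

Evaluate the objective at each vertex of the feasible region:
  z(0, 0) = 0
  z(10.8, 0) = 129.6
  z(9.353, 7.235) = 278.6
  z(7, 9) = 291  ←
  z(3, 10.6) = 279.8
  z(0, 11.2) = 257.6
The maximum is at a = 7, b = 9.

a = 7, b = 9, z = 291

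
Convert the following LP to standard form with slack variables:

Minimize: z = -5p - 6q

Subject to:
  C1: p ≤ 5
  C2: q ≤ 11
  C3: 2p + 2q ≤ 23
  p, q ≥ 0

min z = -5p - 6q

s.t.
  p + s1 = 5
  q + s2 = 11
  2p + 2q + s3 = 23
  p, q, s1, s2, s3 ≥ 0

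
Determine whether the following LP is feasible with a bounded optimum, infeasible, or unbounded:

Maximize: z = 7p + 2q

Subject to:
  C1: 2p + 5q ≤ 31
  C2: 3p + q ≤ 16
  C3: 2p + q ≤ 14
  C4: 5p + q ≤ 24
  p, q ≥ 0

Feasible with a bounded optimal solution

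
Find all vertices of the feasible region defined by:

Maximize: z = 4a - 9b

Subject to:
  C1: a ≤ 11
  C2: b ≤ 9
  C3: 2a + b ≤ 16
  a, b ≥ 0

(0, 0), (8, 0), (3.5, 9), (0, 9)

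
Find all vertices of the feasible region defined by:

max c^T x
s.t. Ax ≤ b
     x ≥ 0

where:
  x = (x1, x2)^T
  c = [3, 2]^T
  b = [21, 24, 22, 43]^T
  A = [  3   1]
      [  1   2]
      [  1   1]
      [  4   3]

(0, 0), (7, 0), (4, 9), (2.8, 10.6), (0, 12)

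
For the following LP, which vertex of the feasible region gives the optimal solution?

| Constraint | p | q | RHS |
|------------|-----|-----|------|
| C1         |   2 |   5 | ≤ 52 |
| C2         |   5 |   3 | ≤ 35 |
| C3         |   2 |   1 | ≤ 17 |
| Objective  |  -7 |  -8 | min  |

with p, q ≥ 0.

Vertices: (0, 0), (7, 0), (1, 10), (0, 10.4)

Evaluate the objective at each vertex of the feasible region:
  z(0, 0) = 0
  z(7, 0) = -49
  z(1, 10) = -87  ←
  z(0, 10.4) = -83.2
The minimum is at p = 1, q = 10.

(1, 10)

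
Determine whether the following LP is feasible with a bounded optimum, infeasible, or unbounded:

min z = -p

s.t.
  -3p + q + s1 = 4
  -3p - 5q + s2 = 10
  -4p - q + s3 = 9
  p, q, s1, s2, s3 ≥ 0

Unbounded (objective can decrease without bound)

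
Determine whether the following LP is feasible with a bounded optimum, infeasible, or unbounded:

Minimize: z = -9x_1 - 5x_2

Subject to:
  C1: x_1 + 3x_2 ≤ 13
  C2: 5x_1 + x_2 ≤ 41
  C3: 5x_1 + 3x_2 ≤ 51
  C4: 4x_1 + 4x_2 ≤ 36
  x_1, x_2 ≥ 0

Feasible with a bounded optimal solution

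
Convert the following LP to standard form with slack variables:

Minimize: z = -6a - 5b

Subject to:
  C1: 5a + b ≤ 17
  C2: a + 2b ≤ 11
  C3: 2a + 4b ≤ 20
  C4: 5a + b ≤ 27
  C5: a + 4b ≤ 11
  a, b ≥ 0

min z = -6a - 5b

s.t.
  5a + b + s1 = 17
  a + 2b + s2 = 11
  2a + 4b + s3 = 20
  5a + b + s4 = 27
  a + 4b + s5 = 11
  a, b, s1, s2, s3, s4, s5 ≥ 0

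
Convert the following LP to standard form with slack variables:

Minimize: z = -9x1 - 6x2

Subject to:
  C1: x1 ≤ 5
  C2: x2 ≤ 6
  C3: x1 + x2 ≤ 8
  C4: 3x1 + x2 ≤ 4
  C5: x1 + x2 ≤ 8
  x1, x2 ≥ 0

min z = -9x1 - 6x2

s.t.
  x1 + s1 = 5
  x2 + s2 = 6
  x1 + x2 + s3 = 8
  3x1 + x2 + s4 = 4
  x1 + x2 + s5 = 8
  x1, x2, s1, s2, s3, s4, s5 ≥ 0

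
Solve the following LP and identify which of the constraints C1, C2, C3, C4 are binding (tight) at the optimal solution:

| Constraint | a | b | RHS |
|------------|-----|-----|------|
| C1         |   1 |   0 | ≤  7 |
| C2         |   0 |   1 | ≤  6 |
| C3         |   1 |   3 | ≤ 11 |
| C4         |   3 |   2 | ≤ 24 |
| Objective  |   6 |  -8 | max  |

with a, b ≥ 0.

At a = 7, b = 0, compute slack b - a·x for each constraint:
  C1: 7 − 7 = 0  (binding)
  C2: 6 − 0 = 6  (slack)
  C3: 11 − 7 = 4  (slack)
  C4: 24 − 21 = 3  (slack)

Optimal: a = 7, b = 0
Binding: C1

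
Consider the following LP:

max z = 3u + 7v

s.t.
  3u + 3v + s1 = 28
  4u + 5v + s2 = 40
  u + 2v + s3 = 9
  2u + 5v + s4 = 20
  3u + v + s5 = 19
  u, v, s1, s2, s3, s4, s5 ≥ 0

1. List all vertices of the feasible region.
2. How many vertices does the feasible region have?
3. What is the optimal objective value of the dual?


1. (0, 0), (6.333, 0), (5.8, 1.6), (5, 2), (0, 4)
2. 5
3. 29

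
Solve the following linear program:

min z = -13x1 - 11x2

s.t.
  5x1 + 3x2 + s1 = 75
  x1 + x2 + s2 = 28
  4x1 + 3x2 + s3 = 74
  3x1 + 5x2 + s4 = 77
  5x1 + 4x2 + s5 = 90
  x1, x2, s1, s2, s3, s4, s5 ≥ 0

Evaluate the objective at each vertex of the feasible region:
  z(0, 0) = 0
  z(15, 0) = -195
  z(9, 10) = -227  ←
  z(0, 15.4) = -169.4
The minimum is at x1 = 9, x2 = 10.

x1 = 9, x2 = 10, z = -227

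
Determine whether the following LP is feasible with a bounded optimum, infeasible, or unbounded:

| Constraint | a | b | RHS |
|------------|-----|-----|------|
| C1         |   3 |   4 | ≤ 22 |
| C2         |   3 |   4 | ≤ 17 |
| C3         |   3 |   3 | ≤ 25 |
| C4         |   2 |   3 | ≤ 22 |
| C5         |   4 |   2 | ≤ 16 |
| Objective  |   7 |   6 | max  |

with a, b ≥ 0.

Feasible with a bounded optimal solution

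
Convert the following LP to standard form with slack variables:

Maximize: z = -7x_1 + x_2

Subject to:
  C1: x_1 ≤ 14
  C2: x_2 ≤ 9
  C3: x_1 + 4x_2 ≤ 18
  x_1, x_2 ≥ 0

max z = -7x_1 + x_2

s.t.
  x_1 + s1 = 14
  x_2 + s2 = 9
  x_1 + 4x_2 + s3 = 18
  x_1, x_2, s1, s2, s3 ≥ 0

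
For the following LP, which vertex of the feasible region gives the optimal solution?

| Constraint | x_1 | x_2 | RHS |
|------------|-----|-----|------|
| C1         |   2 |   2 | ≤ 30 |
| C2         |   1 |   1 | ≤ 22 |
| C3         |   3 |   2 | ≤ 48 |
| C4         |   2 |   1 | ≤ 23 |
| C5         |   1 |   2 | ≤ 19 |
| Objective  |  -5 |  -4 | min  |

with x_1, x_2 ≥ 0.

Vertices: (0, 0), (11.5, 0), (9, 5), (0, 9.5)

Evaluate the objective at each vertex of the feasible region:
  z(0, 0) = 0
  z(11.5, 0) = -57.5
  z(9, 5) = -65  ←
  z(0, 9.5) = -38
The minimum is at x_1 = 9, x_2 = 5.

(9, 5)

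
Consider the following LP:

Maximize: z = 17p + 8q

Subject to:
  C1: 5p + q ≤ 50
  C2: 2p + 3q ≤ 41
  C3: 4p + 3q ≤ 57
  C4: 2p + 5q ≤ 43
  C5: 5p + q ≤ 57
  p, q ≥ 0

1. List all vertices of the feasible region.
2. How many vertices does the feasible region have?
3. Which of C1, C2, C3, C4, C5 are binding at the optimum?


1. (0, 0), (10, 0), (9, 5), (0, 8.6)
2. 4
3. C1, C4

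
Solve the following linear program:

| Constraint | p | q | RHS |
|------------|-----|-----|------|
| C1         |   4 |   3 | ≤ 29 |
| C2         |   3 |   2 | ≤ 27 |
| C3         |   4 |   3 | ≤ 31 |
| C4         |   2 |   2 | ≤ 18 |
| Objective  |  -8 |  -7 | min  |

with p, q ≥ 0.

Evaluate the objective at each vertex of the feasible region:
  z(0, 0) = 0
  z(7.25, 0) = -58
  z(2, 7) = -65  ←
  z(0, 9) = -63
The minimum is at p = 2, q = 7.

p = 2, q = 7, z = -65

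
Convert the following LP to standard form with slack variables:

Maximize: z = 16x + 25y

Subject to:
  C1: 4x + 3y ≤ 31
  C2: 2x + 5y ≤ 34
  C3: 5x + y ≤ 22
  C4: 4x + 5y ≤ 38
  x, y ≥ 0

max z = 16x + 25y

s.t.
  4x + 3y + s1 = 31
  2x + 5y + s2 = 34
  5x + y + s3 = 22
  4x + 5y + s4 = 38
  x, y, s1, s2, s3, s4 ≥ 0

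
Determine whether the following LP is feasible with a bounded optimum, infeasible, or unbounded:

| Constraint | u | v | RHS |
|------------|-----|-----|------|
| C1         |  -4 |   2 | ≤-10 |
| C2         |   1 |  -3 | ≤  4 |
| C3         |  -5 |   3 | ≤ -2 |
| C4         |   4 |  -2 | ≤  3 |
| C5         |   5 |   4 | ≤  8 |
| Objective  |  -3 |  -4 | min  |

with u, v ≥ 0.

Infeasible (no feasible solution exists)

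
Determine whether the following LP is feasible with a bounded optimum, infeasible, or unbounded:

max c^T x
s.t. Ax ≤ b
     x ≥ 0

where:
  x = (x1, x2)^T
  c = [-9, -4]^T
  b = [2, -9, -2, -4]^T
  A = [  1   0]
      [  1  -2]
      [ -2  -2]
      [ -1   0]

Infeasible (no feasible solution exists)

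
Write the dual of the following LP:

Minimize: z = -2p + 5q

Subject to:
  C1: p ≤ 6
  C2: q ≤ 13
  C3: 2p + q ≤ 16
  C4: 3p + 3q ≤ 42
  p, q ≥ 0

Primal min cᵀx s.t. Ax ≤ b, x ≥ 0  →  Dual max −bᵀy s.t. Aᵀy ≥ −c, y ≥ 0.

Maximize: z = -6y1 - 13y2 - 16y3 - 42y4

Subject to:
  y1 + 2y3 + 3y4 ≥ 2
  y2 + y3 + 3y4 ≥ -5
  y1, y2, y3, y4 ≥ 0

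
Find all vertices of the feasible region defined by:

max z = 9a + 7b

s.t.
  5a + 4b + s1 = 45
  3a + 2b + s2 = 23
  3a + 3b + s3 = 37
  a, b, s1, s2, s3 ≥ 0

(0, 0), (7.667, 0), (1, 10), (0, 11.25)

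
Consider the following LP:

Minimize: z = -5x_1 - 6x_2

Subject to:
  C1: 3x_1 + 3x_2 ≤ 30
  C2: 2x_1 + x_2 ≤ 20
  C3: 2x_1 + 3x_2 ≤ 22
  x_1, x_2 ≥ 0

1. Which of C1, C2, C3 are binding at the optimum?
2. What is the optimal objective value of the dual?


1. C1, C3
2. -52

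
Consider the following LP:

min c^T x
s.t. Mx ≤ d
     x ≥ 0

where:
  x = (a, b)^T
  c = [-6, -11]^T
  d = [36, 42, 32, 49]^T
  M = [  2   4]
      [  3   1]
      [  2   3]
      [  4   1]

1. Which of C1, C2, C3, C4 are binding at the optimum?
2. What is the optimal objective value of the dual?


1. C1, C3
2. -104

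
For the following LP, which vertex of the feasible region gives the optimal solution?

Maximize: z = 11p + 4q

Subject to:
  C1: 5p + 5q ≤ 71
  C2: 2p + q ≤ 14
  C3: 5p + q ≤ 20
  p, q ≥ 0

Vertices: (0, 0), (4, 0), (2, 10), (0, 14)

Evaluate the objective at each vertex of the feasible region:
  z(0, 0) = 0
  z(4, 0) = 44
  z(2, 10) = 62  ←
  z(0, 14) = 56
The maximum is at p = 2, q = 10.

(2, 10)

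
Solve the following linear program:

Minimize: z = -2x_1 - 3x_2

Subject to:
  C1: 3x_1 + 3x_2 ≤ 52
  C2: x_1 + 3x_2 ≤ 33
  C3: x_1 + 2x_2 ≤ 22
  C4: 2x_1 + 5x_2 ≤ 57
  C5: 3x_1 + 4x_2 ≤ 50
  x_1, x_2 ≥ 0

Evaluate the objective at each vertex of the feasible region:
  z(0, 0) = 0
  z(16.67, 0) = -33.33
  z(6, 8) = -36  ←
  z(0, 11) = -33
The minimum is at x_1 = 6, x_2 = 8.

x_1 = 6, x_2 = 8, z = -36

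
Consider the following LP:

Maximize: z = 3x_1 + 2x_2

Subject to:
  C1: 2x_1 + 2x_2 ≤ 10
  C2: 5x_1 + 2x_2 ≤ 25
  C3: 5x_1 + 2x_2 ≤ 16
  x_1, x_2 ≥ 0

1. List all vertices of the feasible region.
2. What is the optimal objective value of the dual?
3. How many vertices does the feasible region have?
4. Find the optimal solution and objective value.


1. (0, 0), (3.2, 0), (2, 3), (0, 5)
2. 12
3. 4
4. x_1 = 2, x_2 = 3, z = 12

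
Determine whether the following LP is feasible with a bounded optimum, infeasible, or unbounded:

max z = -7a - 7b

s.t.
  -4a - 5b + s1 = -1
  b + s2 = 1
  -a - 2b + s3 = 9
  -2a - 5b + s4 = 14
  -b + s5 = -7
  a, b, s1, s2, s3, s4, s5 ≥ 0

Infeasible (no feasible solution exists)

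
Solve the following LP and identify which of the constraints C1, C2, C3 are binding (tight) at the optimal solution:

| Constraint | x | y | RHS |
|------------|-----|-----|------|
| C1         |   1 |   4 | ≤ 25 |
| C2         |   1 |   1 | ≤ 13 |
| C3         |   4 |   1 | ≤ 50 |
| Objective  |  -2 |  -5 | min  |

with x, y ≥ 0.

At x = 9, y = 4, compute slack b - a·x for each constraint:
  C1: 25 − 25 = 0  (binding)
  C2: 13 − 13 = 0  (binding)
  C3: 50 − 40 = 10  (slack)

Optimal: x = 9, y = 4
Binding: C1, C2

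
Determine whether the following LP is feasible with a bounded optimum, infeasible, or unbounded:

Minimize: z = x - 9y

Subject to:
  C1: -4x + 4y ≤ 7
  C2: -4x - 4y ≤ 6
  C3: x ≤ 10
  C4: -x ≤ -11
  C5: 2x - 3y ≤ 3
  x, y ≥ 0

Infeasible (no feasible solution exists)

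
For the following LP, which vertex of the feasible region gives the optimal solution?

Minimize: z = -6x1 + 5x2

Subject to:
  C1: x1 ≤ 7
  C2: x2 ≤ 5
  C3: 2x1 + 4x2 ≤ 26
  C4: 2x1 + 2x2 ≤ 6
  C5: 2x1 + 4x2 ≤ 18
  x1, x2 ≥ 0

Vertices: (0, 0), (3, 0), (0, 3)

Evaluate the objective at each vertex of the feasible region:
  z(0, 0) = 0
  z(3, 0) = -18  ←
  z(0, 3) = 15
The minimum is at x1 = 3, x2 = 0.

(3, 0)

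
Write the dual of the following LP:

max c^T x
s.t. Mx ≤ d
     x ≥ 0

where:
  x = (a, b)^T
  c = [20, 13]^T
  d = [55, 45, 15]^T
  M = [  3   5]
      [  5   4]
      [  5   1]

Primal max cᵀx s.t. Ax ≤ b, x ≥ 0  →  Dual min bᵀy s.t. Aᵀy ≥ c, y ≥ 0.

Minimize: z = 55y1 + 45y2 + 15y3

Subject to:
  3y1 + 5y2 + 5y3 ≥ 20
  5y1 + 4y2 + y3 ≥ 13
  y1, y2, y3 ≥ 0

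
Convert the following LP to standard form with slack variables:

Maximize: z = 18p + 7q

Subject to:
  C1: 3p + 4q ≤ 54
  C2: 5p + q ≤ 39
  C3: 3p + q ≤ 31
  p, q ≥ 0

max z = 18p + 7q

s.t.
  3p + 4q + s1 = 54
  5p + q + s2 = 39
  3p + q + s3 = 31
  p, q, s1, s2, s3 ≥ 0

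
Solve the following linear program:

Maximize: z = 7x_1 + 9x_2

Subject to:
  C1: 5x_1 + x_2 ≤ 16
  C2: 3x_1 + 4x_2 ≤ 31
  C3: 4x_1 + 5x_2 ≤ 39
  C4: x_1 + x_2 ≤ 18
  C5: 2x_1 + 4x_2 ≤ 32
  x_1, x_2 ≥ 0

Evaluate the objective at each vertex of the feasible region:
  z(0, 0) = 0
  z(3.2, 0) = 22.4
  z(1.952, 6.238) = 69.81
  z(1, 7) = 70  ←
  z(0, 7.75) = 69.75
The maximum is at x_1 = 1, x_2 = 7.

x_1 = 1, x_2 = 7, z = 70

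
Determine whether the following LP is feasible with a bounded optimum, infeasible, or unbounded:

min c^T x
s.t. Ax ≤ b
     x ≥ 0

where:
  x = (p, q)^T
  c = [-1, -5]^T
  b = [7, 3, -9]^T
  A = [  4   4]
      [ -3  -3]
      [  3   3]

Infeasible (no feasible solution exists)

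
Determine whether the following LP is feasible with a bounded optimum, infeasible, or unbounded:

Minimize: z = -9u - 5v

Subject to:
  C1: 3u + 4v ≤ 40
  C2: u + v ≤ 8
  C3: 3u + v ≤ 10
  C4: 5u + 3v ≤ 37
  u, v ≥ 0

Feasible with a bounded optimal solution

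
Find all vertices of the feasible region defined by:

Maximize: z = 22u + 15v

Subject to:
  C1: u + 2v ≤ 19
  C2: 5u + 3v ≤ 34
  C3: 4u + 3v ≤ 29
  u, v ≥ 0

(0, 0), (6.8, 0), (5, 3), (0.2, 9.4), (0, 9.5)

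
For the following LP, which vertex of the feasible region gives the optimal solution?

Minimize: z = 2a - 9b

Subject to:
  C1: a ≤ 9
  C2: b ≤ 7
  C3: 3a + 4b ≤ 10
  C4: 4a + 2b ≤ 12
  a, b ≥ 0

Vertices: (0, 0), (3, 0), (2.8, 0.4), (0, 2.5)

Evaluate the objective at each vertex of the feasible region:
  z(0, 0) = 0
  z(3, 0) = 6
  z(2.8, 0.4) = 2
  z(0, 2.5) = -22.5  ←
The minimum is at a = 0, b = 2.5.

(0, 2.5)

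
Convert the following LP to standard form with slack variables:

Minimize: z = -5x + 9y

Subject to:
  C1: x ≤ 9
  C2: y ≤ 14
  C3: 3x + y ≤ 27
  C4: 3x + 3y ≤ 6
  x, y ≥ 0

min z = -5x + 9y

s.t.
  x + s1 = 9
  y + s2 = 14
  3x + y + s3 = 27
  3x + 3y + s4 = 6
  x, y, s1, s2, s3, s4 ≥ 0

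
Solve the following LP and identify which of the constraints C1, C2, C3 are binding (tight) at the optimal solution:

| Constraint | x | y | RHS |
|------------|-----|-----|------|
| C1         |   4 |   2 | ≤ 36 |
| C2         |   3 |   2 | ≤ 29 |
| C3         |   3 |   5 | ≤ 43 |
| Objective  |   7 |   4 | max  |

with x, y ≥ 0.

At x = 7, y = 4, compute slack b - a·x for each constraint:
  C1: 36 − 36 = 0  (binding)
  C2: 29 − 29 = 0  (binding)
  C3: 43 − 41 = 2  (slack)

Optimal: x = 7, y = 4
Binding: C1, C2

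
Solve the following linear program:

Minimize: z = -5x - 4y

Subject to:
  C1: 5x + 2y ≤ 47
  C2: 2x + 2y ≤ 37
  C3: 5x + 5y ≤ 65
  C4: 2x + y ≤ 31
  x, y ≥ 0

Evaluate the objective at each vertex of the feasible region:
  z(0, 0) = 0
  z(9.4, 0) = -47
  z(7, 6) = -59  ←
  z(0, 13) = -52
The minimum is at x = 7, y = 6.

x = 7, y = 6, z = -59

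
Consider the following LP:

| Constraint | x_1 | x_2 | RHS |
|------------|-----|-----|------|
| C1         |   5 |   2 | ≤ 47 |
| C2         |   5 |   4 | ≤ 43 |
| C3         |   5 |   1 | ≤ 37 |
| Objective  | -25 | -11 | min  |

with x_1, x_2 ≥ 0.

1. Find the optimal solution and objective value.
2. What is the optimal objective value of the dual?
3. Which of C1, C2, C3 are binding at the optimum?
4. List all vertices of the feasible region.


1. x_1 = 7, x_2 = 2, z = -197
2. -197
3. C2, C3
4. (0, 0), (7.4, 0), (7, 2), (0, 10.75)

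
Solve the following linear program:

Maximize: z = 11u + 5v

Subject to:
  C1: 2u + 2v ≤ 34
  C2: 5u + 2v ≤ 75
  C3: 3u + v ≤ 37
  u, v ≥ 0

Evaluate the objective at each vertex of the feasible region:
  z(0, 0) = 0
  z(12.33, 0) = 135.7
  z(10, 7) = 145  ←
  z(0, 17) = 85
The maximum is at u = 10, v = 7.

u = 10, v = 7, z = 145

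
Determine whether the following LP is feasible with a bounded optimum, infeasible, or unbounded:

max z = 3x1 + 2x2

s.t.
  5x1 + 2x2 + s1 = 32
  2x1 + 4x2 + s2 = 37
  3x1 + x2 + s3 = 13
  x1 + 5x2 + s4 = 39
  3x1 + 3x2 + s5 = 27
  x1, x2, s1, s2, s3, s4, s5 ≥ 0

Feasible with a bounded optimal solution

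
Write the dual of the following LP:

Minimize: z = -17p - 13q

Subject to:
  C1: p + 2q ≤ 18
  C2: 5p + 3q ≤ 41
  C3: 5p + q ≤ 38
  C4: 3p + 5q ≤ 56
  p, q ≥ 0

Primal min cᵀx s.t. Ax ≤ b, x ≥ 0  →  Dual max −bᵀy s.t. Aᵀy ≥ −c, y ≥ 0.

Maximize: z = -18y1 - 41y2 - 38y3 - 56y4

Subject to:
  y1 + 5y2 + 5y3 + 3y4 ≥ 17
  2y1 + 3y2 + y3 + 5y4 ≥ 13
  y1, y2, y3, y4 ≥ 0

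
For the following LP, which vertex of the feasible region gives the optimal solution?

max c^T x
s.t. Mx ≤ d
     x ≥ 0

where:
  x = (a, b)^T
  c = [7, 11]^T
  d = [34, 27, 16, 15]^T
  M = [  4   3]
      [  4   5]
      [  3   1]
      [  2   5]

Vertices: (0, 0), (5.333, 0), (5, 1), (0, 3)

Evaluate the objective at each vertex of the feasible region:
  z(0, 0) = 0
  z(5.333, 0) = 37.33
  z(5, 1) = 46  ←
  z(0, 3) = 33
The maximum is at a = 5, b = 1.

(5, 1)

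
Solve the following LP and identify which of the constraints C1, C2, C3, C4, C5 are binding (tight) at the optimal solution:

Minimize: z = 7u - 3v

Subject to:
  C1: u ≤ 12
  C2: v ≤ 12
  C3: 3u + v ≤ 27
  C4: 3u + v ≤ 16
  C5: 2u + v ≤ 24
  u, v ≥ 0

At u = 0, v = 12, compute slack b - a·x for each constraint:
  C1: 12 − 0 = 12  (slack)
  C2: 12 − 12 = 0  (binding)
  C3: 27 − 12 = 15  (slack)
  C4: 16 − 12 = 4  (slack)
  C5: 24 − 12 = 12  (slack)

Optimal: u = 0, v = 12
Binding: C2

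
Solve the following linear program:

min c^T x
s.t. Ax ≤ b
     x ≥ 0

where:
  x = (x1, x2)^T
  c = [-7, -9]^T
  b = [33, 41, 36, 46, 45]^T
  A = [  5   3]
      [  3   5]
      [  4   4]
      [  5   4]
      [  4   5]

Evaluate the objective at each vertex of the feasible region:
  z(0, 0) = 0
  z(6.6, 0) = -46.2
  z(3, 6) = -75
  z(2, 7) = -77  ←
  z(0, 8.2) = -73.8
The minimum is at x1 = 2, x2 = 7.

x1 = 2, x2 = 7, z = -77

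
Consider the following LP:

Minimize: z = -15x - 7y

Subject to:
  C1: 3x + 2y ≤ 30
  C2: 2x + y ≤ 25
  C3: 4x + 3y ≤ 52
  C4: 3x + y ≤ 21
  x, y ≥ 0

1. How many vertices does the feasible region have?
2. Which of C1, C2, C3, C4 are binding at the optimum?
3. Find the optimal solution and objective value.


1. 4
2. C1, C4
3. x = 4, y = 9, z = -123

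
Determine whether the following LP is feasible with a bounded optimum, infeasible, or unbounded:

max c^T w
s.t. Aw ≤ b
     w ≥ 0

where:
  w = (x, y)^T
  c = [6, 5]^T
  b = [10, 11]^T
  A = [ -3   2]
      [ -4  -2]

Unbounded (objective can increase without bound)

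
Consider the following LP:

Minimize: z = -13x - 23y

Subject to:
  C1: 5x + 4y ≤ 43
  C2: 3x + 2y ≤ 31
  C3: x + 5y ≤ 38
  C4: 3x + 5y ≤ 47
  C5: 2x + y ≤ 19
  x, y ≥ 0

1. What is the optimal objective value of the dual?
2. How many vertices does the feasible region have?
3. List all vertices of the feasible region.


1. -200
2. 4
3. (0, 0), (8.6, 0), (3, 7), (0, 7.6)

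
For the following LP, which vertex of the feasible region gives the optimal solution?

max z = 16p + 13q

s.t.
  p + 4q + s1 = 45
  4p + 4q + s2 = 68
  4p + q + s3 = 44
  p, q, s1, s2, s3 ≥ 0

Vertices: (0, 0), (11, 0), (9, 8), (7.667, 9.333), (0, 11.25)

Evaluate the objective at each vertex of the feasible region:
  z(0, 0) = 0
  z(11, 0) = 176
  z(9, 8) = 248  ←
  z(7.667, 9.333) = 244
  z(0, 11.25) = 146.2
The maximum is at p = 9, q = 8.

(9, 8)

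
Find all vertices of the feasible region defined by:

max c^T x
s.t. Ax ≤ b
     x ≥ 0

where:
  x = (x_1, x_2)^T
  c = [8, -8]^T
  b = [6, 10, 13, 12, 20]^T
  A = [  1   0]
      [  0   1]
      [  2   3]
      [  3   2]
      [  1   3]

(0, 0), (4, 0), (2, 3), (0, 4.333)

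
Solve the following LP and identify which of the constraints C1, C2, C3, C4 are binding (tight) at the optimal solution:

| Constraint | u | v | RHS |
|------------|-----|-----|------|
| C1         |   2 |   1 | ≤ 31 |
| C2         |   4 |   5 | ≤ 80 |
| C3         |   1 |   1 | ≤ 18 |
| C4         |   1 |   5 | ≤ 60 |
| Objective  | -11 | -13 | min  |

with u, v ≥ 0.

At u = 10, v = 8, compute slack b - a·x for each constraint:
  C1: 31 − 28 = 3  (slack)
  C2: 80 − 80 = 0  (binding)
  C3: 18 − 18 = 0  (binding)
  C4: 60 − 50 = 10  (slack)

Optimal: u = 10, v = 8
Binding: C2, C3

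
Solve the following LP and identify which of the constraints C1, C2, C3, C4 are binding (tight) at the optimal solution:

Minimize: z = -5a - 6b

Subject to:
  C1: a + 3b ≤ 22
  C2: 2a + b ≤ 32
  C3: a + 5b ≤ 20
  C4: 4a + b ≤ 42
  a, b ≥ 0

At a = 10, b = 2, compute slack b - a·x for each constraint:
  C1: 22 − 16 = 6  (slack)
  C2: 32 − 22 = 10  (slack)
  C3: 20 − 20 = 0  (binding)
  C4: 42 − 42 = 0  (binding)

Optimal: a = 10, b = 2
Binding: C3, C4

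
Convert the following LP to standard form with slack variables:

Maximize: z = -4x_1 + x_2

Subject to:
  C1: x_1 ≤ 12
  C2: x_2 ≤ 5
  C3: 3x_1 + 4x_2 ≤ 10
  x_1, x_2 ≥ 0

max z = -4x_1 + x_2

s.t.
  x_1 + s1 = 12
  x_2 + s2 = 5
  3x_1 + 4x_2 + s3 = 10
  x_1, x_2, s1, s2, s3 ≥ 0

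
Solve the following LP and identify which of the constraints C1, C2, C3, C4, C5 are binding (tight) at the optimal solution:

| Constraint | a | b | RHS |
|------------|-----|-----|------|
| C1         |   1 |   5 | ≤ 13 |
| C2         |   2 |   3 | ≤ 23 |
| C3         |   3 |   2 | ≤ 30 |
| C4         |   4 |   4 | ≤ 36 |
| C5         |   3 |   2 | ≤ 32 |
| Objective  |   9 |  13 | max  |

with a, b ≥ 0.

At a = 8, b = 1, compute slack b - a·x for each constraint:
  C1: 13 − 13 = 0  (binding)
  C2: 23 − 19 = 4  (slack)
  C3: 30 − 26 = 4  (slack)
  C4: 36 − 36 = 0  (binding)
  C5: 32 − 26 = 6  (slack)

Optimal: a = 8, b = 1
Binding: C1, C4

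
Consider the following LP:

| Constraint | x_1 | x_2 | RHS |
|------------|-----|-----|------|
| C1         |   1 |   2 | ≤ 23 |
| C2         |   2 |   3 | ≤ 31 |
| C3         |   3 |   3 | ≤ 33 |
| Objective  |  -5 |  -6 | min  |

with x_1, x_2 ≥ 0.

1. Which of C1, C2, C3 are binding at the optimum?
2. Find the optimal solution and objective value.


1. C2, C3
2. x_1 = 2, x_2 = 9, z = -64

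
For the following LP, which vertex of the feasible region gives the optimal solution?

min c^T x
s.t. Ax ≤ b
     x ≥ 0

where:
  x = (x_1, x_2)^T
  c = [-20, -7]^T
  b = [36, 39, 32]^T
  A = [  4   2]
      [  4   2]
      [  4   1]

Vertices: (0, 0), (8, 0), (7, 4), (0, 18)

Evaluate the objective at each vertex of the feasible region:
  z(0, 0) = 0
  z(8, 0) = -160
  z(7, 4) = -168  ←
  z(0, 18) = -126
The minimum is at x_1 = 7, x_2 = 4.

(7, 4)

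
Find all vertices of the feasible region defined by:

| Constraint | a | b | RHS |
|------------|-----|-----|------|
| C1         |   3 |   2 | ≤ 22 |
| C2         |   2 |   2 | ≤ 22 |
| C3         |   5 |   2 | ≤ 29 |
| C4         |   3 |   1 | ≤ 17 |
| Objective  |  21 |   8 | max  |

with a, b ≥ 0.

(0, 0), (5.667, 0), (5, 2), (3.5, 5.75), (0, 11)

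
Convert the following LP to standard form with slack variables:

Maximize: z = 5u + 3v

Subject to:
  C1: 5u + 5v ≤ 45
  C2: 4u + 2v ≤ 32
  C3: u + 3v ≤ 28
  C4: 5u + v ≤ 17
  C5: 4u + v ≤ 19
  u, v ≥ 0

max z = 5u + 3v

s.t.
  5u + 5v + s1 = 45
  4u + 2v + s2 = 32
  u + 3v + s3 = 28
  5u + v + s4 = 17
  4u + v + s5 = 19
  u, v, s1, s2, s3, s4, s5 ≥ 0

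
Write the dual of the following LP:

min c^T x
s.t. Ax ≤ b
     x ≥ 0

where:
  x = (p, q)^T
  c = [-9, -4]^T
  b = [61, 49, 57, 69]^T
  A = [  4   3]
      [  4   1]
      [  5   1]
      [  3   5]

Primal min cᵀx s.t. Ax ≤ b, x ≥ 0  →  Dual max −bᵀy s.t. Aᵀy ≥ −c, y ≥ 0.

Maximize: z = -61y1 - 49y2 - 57y3 - 69y4

Subject to:
  4y1 + 4y2 + 5y3 + 3y4 ≥ 9
  3y1 + y2 + y3 + 5y4 ≥ 4
  y1, y2, y3, y4 ≥ 0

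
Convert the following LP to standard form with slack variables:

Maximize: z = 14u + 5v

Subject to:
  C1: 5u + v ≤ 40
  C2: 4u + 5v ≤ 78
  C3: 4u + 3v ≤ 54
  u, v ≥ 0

max z = 14u + 5v

s.t.
  5u + v + s1 = 40
  4u + 5v + s2 = 78
  4u + 3v + s3 = 54
  u, v, s1, s2, s3 ≥ 0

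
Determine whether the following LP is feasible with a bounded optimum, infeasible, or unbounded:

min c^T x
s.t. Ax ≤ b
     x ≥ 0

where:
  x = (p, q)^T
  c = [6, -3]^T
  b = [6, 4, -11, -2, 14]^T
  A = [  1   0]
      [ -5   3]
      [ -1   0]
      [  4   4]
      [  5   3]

Infeasible (no feasible solution exists)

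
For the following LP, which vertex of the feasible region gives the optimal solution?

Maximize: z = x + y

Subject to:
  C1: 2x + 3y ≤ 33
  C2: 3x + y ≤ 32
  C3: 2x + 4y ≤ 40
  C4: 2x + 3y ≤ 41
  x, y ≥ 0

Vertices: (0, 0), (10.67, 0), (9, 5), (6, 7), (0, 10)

Evaluate the objective at each vertex of the feasible region:
  z(0, 0) = 0
  z(10.67, 0) = 10.67
  z(9, 5) = 14  ←
  z(6, 7) = 13
  z(0, 10) = 10
The maximum is at x = 9, y = 5.

(9, 5)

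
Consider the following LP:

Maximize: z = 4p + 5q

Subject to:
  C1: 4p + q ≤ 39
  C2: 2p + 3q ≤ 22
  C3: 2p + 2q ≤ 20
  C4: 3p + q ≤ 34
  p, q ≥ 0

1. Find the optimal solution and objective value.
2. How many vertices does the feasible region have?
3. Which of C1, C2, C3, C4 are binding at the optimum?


1. p = 8, q = 2, z = 42
2. 5
3. C2, C3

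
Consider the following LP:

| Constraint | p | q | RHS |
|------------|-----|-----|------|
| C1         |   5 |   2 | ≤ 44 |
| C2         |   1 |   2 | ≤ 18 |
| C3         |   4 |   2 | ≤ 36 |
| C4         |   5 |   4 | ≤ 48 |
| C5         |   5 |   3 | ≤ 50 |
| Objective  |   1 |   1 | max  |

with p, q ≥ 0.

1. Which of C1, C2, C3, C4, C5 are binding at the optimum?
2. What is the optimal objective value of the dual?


1. C2, C4
2. 11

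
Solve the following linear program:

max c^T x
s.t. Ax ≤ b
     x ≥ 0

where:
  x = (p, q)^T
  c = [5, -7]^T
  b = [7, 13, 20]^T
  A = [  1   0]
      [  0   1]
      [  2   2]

Evaluate the objective at each vertex of the feasible region:
  z(0, 0) = 0
  z(7, 0) = 35  ←
  z(7, 3) = 14
  z(0, 10) = -70
The maximum is at p = 7, q = 0.

p = 7, q = 0, z = 35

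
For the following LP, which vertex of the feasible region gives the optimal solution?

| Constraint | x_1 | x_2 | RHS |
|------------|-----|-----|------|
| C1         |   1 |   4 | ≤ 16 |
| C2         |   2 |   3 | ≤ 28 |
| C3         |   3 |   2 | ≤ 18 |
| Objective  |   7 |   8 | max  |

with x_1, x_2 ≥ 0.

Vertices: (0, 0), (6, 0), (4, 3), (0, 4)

Evaluate the objective at each vertex of the feasible region:
  z(0, 0) = 0
  z(6, 0) = 42
  z(4, 3) = 52  ←
  z(0, 4) = 32
The maximum is at x_1 = 4, x_2 = 3.

(4, 3)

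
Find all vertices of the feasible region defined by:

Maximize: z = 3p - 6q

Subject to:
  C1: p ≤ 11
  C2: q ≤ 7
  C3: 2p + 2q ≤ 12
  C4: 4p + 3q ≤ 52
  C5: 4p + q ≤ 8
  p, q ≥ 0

(0, 0), (2, 0), (0.6667, 5.333), (0, 6)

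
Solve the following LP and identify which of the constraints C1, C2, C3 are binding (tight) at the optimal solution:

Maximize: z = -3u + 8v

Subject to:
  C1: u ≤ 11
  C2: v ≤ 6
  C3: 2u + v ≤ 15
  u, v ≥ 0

At u = 0, v = 6, compute slack b - a·x for each constraint:
  C1: 11 − 0 = 11  (slack)
  C2: 6 − 6 = 0  (binding)
  C3: 15 − 6 = 9  (slack)

Optimal: u = 0, v = 6
Binding: C2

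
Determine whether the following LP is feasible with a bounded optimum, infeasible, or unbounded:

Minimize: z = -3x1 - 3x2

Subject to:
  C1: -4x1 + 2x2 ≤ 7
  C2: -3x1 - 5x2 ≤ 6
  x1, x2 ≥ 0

Unbounded (objective can decrease without bound)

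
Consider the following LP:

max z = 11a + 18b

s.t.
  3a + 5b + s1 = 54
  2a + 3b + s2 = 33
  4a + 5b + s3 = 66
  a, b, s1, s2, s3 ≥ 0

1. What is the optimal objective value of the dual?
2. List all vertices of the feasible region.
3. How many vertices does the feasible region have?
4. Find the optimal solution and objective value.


1. 195
2. (0, 0), (16.5, 0), (3, 9), (0, 10.8)
3. 4
4. a = 3, b = 9, z = 195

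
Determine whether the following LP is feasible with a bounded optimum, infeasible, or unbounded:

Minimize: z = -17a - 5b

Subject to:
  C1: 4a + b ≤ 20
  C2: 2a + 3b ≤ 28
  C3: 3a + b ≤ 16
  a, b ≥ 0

Feasible with a bounded optimal solution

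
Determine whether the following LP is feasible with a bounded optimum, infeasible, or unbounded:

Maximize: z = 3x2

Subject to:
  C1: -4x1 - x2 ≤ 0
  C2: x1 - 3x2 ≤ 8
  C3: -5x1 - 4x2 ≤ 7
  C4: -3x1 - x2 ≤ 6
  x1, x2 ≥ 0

Unbounded (objective can increase without bound)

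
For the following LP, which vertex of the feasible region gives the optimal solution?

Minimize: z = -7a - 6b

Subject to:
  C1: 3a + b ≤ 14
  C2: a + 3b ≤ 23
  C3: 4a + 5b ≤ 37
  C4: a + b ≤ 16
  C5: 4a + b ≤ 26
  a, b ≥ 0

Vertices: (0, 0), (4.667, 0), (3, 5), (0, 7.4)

Evaluate the objective at each vertex of the feasible region:
  z(0, 0) = 0
  z(4.667, 0) = -32.67
  z(3, 5) = -51  ←
  z(0, 7.4) = -44.4
The minimum is at a = 3, b = 5.

(3, 5)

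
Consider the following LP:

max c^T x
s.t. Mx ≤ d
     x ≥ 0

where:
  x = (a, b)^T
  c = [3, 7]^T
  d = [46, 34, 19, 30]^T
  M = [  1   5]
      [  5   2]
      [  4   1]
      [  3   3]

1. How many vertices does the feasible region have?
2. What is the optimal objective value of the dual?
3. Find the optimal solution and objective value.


1. 5
2. 66
3. a = 1, b = 9, z = 66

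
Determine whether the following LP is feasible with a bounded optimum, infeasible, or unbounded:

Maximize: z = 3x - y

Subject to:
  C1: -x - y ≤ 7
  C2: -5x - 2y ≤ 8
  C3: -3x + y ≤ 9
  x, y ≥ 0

Unbounded (objective can increase without bound)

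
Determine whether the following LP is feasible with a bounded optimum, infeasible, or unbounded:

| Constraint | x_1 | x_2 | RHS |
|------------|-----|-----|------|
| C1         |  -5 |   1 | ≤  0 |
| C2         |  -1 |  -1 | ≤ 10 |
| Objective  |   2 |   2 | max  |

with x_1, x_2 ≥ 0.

Unbounded (objective can increase without bound)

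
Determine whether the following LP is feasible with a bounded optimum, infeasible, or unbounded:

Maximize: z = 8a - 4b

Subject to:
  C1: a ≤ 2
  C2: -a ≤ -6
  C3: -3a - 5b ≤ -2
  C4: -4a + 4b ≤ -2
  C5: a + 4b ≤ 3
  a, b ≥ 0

Infeasible (no feasible solution exists)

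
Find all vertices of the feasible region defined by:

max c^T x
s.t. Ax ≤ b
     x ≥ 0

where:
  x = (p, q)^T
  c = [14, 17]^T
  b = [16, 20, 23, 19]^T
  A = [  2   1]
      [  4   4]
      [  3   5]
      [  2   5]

(0, 0), (5, 0), (2, 3), (0, 3.8)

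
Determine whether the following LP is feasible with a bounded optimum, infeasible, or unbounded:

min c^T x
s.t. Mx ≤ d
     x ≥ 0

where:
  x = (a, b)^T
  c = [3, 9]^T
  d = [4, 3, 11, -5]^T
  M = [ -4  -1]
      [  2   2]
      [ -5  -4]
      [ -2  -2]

Infeasible (no feasible solution exists)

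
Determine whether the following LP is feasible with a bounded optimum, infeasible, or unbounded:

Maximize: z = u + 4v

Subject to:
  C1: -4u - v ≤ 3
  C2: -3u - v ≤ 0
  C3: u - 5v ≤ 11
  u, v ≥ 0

Unbounded (objective can increase without bound)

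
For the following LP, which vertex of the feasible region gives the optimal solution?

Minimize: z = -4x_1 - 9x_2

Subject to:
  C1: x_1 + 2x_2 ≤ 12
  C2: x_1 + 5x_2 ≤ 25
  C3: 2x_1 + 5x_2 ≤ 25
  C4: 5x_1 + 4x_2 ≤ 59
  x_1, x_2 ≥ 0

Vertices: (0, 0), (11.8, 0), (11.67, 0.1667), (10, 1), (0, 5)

Evaluate the objective at each vertex of the feasible region:
  z(0, 0) = 0
  z(11.8, 0) = -47.2
  z(11.67, 0.1667) = -48.17
  z(10, 1) = -49  ←
  z(0, 5) = -45
The minimum is at x_1 = 10, x_2 = 1.

(10, 1)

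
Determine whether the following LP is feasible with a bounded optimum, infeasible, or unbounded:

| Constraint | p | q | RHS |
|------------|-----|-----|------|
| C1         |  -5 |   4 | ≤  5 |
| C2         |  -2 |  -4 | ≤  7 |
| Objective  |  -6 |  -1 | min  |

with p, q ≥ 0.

Unbounded (objective can decrease without bound)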